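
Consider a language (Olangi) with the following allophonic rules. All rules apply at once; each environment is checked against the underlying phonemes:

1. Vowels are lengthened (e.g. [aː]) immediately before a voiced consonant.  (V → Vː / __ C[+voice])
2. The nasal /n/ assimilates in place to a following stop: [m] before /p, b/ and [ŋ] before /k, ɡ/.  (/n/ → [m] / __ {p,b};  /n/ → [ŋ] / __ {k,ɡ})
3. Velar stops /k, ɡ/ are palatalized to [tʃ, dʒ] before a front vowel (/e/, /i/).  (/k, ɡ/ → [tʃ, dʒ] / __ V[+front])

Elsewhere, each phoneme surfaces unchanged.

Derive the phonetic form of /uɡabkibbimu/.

/u/ (word-initial): before a voiced consonant, so rule 1 applies → [uː].
/ɡ/ (between /u/ and /a/) fails the environment for rule 3, so it stays [ɡ].
/a/ (between /ɡ/ and /b/) occurs before a voiced consonant → [aː] by rule 1.
/k/ meets the environment for rule 3 (before a front vowel) → [tʃ].
Rule 1 applies to /i/ (between /k/ and /b/: before a voiced consonant) → [iː].
Rule 1 applies to /i/ (between /b/ and /m/: before a voiced consonant) → [iː].
/u/ (word-final): rule 1 targets it, but not before a voiced consonant → unchanged [u].

[uːɡaːbtʃiːbbiːmu]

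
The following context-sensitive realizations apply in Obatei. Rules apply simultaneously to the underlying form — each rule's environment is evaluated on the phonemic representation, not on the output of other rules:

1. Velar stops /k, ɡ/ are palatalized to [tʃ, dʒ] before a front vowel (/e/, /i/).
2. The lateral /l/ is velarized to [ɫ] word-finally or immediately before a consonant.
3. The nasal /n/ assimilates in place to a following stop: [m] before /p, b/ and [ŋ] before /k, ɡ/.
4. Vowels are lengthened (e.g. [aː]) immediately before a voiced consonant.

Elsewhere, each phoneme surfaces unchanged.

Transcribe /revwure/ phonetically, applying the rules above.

[reːvwuːre]

/r/ (word-initial): no rule targets it → [r].
/e/ (between /r/ and /v/): before a voiced consonant, so rule 4 applies → [eː].
/v/ stays [v].
/w/ — not in any rule's target class → [w].
/u/ (between /w/ and /r/): before a voiced consonant, so rule 4 applies → [uː].
/r/ (between /u/ and /e/): no rule targets it → [r].
/e/ (word-final) fails the environment for rule 4, so it stays [e].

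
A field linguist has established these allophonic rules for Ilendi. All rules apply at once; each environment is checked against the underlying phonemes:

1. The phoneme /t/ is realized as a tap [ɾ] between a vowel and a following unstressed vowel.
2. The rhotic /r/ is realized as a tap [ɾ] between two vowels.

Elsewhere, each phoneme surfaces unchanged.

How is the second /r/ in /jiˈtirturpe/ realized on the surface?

[r]

/r/ (between /u/ and /p/) fails the environment for rule 2, so it stays [r].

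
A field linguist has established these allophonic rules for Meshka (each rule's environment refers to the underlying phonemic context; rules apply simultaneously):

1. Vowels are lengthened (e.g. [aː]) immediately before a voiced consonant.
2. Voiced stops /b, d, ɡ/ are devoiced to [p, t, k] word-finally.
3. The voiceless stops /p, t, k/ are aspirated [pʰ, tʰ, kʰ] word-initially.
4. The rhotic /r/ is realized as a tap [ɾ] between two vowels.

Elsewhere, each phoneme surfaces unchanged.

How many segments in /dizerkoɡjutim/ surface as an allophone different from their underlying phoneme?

Segments that undergo a rule: /i/ → [iː] (rule 1); /e/ → [eː] (rule 1); /o/ → [oː] (rule 1); /i/ → [iː] (rule 1).
All other segments surface unchanged.

4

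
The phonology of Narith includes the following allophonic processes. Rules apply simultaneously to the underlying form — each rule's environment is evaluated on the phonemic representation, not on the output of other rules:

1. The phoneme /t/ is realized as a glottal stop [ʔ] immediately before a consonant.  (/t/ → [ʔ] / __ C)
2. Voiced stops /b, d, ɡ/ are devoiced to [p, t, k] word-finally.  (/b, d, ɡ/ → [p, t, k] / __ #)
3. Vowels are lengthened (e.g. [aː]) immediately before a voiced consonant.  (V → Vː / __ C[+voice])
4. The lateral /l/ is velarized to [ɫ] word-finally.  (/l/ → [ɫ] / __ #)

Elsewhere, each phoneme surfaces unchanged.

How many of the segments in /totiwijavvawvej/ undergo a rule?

5

Segments that undergo a rule: /i/ → [iː] (rule 3); /i/ → [iː] (rule 3); /a/ → [aː] (rule 3); /a/ → [aː] (rule 3); /e/ → [eː] (rule 3).
All other segments surface unchanged.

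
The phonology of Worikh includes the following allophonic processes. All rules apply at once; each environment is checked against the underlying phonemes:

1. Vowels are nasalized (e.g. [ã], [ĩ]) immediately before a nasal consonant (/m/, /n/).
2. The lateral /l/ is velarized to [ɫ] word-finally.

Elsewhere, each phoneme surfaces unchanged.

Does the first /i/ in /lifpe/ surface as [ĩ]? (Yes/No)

No

/i/ (between /l/ and /f/): rule 1 targets it, but not before a nasal consonant → unchanged [i].
The actual realization is [i], not [ĩ].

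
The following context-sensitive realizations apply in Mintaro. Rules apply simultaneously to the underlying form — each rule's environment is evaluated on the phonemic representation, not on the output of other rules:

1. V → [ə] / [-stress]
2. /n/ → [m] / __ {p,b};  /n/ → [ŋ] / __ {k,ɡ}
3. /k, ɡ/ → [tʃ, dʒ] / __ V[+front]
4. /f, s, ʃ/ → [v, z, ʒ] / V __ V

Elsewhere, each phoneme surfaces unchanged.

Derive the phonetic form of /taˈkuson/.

[təˈkuzən]

/a/ — between /t/ and /k/, in an unstressed syllable — surfaces as [ə] (rule 1).
/k/ (between /a/ and /u/) fails the environment for rule 3, so it stays [k].
/u/ — between /k/ and /s/; rule 1 does not apply here → [u].
/s/ (between /u/ and /o/) occurs between two vowels → [z] by rule 4.
/o/ — between /s/ and /n/, in an unstressed syllable — surfaces as [ə] (rule 1).
/n/ (word-final) is in the target of rule 2 but the environment (before a labial or velar stop) is not met → [n].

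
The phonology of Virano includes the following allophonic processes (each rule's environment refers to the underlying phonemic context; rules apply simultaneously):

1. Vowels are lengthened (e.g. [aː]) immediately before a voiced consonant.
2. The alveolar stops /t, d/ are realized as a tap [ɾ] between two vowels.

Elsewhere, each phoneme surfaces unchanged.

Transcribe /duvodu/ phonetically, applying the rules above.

/d/ — word-initial; rule 2 does not apply here → [d].
/u/ (between /d/ and /v/) occurs before a voiced consonant → [uː] by rule 1.
/o/ — between /v/ and /d/, before a voiced consonant — surfaces as [oː] (rule 1).
Rule 2 applies to /d/ (between /o/ and /u/: between two vowels) → [ɾ].
/u/ (word-final): rule 1 targets it, but not before a voiced consonant → unchanged [u].

[duːvoːɾu]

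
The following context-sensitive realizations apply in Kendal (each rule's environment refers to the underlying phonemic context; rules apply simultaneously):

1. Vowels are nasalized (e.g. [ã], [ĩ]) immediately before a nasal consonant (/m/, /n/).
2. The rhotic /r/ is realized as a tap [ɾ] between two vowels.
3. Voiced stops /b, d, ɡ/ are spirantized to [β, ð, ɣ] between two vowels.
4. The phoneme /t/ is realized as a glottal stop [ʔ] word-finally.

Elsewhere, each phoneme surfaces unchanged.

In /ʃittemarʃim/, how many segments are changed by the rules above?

Segments that undergo a rule: /e/ → [ẽ] (rule 1); /i/ → [ĩ] (rule 1).
All other segments surface unchanged.

2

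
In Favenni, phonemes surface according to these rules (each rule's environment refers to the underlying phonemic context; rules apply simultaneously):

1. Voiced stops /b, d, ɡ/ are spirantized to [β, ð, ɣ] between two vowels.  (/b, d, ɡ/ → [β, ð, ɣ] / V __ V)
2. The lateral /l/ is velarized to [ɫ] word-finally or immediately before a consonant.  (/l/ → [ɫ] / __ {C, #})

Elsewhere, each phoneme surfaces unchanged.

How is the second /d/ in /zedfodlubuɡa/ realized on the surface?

[d]

/d/ (between /o/ and /l/) fails the environment for rule 1, so it stays [d].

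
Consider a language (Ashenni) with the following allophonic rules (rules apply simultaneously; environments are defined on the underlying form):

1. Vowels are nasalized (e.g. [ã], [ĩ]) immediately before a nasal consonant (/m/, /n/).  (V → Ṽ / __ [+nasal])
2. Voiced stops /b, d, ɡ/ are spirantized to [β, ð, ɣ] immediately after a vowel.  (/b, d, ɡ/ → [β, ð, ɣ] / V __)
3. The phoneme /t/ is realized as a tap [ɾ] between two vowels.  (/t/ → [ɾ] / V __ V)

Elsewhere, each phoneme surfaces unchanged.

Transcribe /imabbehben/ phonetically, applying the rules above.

/i/ meets the environment for rule 1 (before a nasal consonant) → [ĩ].
/a/ (between /m/ and /b/) fails the environment for rule 1, so it stays [a].
Rule 2 applies to /b/ (between /a/ and /b/: immediately after a vowel) → [β].
/b/ — between /b/ and /e/; rule 2 does not apply here → [b].
/e/ — between /b/ and /h/; rule 1 does not apply here → [e].
/b/ (between /h/ and /e/): rule 2 targets it, but not immediately after a vowel → unchanged [b].
/e/ meets the environment for rule 1 (before a nasal consonant) → [ẽ].

[ĩmaβbehbẽn]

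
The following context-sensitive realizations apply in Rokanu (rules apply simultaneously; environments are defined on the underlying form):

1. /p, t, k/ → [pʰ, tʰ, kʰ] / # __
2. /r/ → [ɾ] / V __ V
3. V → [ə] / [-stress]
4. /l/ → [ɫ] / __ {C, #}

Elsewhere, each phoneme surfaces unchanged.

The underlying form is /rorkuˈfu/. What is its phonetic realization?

/r/ (word-initial) fails the environment for rule 2, so it stays [r].
/o/ meets the environment for rule 3 (in an unstressed syllable) → [ə].
/r/ (between /o/ and /k/) fails the environment for rule 2, so it stays [r].
/k/ — between /r/ and /u/; rule 1 does not apply here → [k].
/u/ meets the environment for rule 3 (in an unstressed syllable) → [ə].
/f/ stays [f].
/u/ (word-final): rule 3 targets it, but not in an unstressed syllable → unchanged [u].

[rərkəˈfu]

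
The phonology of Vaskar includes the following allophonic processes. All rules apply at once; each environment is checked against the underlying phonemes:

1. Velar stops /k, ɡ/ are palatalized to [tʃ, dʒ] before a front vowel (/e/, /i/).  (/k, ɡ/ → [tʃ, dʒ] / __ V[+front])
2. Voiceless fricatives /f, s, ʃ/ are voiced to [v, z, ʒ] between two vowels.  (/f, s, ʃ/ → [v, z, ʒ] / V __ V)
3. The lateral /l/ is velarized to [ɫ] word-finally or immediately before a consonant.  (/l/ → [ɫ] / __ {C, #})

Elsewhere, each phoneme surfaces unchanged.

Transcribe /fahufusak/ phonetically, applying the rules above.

[fahuvuzak]

/f/ (word-initial): rule 2 targets it, but not between two vowels → unchanged [f].
/a/ — not in any rule's target class → [a].
/h/ stays [h].
/u/ (between /h/ and /f/) is unaffected → [u].
/f/ (between /u/ and /u/): between two vowels, so rule 2 applies → [v].
/u/ (between /f/ and /s/) is unaffected → [u].
Rule 2 applies to /s/ (between /u/ and /a/: between two vowels) → [z].
/a/ — not in any rule's target class → [a].
/k/ (word-final): rule 1 targets it, but not before a front vowel → unchanged [k].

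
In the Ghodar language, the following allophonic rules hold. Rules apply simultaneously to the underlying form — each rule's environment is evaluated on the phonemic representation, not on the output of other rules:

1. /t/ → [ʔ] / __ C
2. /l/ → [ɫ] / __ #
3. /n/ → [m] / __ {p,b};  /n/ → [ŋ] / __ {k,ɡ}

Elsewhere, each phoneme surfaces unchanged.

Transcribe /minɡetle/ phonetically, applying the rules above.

/m/ — not in any rule's target class → [m].
/i/ stays [i].
Rule 3 applies to /n/ (between /i/ and /ɡ/: before a labial or velar stop) → [ŋ].
/ɡ/ (between /n/ and /e/) is unaffected → [ɡ].
/e/ stays [e].
Rule 1 applies to /t/ (between /e/ and /l/: immediately before a consonant) → [ʔ].
/l/ (between /t/ and /e/) fails the environment for rule 2, so it stays [l].
/e/ — not in any rule's target class → [e].

[miŋɡeʔle]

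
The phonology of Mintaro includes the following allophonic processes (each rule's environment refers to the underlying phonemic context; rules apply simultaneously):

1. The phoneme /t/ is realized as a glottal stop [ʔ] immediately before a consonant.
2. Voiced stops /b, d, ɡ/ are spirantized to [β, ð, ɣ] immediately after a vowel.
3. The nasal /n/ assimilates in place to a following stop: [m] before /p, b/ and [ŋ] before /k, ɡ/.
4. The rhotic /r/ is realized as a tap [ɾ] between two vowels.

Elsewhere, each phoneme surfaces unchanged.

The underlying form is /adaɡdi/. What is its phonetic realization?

[aðaɣdi]

/a/ (word-initial) is unaffected → [a].
Rule 2 applies to /d/ (between /a/ and /a/: immediately after a vowel) → [ð].
/a/ (between /d/ and /ɡ/) is unaffected → [a].
/ɡ/ meets the environment for rule 2 (immediately after a vowel) → [ɣ].
/d/ — between /ɡ/ and /i/; rule 2 does not apply here → [d].
/i/ stays [i].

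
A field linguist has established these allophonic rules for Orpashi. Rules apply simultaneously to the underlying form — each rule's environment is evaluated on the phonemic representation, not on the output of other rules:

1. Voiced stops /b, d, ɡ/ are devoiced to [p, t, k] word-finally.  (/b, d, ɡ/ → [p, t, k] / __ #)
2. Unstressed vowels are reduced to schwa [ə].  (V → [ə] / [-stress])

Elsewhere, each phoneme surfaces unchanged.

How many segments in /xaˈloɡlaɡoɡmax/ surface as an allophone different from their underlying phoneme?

4

Segments that undergo a rule: /a/ → [ə] (rule 2); /a/ → [ə] (rule 2); /o/ → [ə] (rule 2); /a/ → [ə] (rule 2).
All other segments surface unchanged.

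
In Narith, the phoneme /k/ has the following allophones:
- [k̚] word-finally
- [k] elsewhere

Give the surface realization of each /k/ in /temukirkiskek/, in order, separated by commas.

[k], [k], [k], [k̚]

Occurrence 1 (position 5): no conditioning environment matches → elsewhere allophone [k].
Occurrence 2 (position 8): no conditioning environment matches → elsewhere allophone [k].
Occurrence 3 (position 11): no conditioning environment matches → elsewhere allophone [k].
Occurrence 4 (position 13): word-finally → [k̚].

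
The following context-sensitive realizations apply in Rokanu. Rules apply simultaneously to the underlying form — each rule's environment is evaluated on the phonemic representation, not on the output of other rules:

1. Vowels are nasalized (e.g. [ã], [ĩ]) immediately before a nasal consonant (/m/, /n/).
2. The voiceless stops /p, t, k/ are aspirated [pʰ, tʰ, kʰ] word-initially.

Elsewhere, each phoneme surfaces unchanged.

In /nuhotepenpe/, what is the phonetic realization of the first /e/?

[e]

/e/ — between /t/ and /p/; rule 1 does not apply here → [e].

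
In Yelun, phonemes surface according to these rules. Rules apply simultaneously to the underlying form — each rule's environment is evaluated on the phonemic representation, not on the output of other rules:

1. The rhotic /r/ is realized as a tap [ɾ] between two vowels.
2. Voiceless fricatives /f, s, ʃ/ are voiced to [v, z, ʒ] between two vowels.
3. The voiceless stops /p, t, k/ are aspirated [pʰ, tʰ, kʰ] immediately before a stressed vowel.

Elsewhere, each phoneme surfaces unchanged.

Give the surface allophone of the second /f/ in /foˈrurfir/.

/f/ (between /r/ and /i/) is in the target of rule 2 but the environment (between two vowels) is not met → [f].

[f]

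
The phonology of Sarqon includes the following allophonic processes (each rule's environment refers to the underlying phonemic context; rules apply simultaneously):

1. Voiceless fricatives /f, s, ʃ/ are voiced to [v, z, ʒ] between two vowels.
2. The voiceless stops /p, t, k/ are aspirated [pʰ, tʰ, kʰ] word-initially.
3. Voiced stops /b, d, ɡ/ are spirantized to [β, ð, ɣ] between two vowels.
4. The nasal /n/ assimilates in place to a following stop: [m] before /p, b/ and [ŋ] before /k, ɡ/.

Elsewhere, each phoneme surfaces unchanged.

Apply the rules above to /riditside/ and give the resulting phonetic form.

/r/ — not in any rule's target class → [r].
/i/ (between /r/ and /d/): no rule targets it → [i].
Rule 3 applies to /d/ (between /i/ and /i/: between two vowels) → [ð].
/i/ — not in any rule's target class → [i].
/t/ (between /i/ and /s/) is in the target of rule 2 but the environment (word-initially) is not met → [t].
/s/ (between /t/ and /i/): rule 1 targets it, but not between two vowels → unchanged [s].
/i/ — not in any rule's target class → [i].
Rule 3 applies to /d/ (between /i/ and /e/: between two vowels) → [ð].
/e/ stays [e].

[riðitsiðe]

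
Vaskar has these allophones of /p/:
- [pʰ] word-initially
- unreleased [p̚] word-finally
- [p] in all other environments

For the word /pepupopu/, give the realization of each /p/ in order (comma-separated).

Occurrence 1 (position 1): word-initially → [pʰ].
Occurrence 2 (position 3): no conditioning environment matches → elsewhere allophone [p].
Occurrence 3 (position 5): no conditioning environment matches → elsewhere allophone [p].
Occurrence 4 (position 7): no conditioning environment matches → elsewhere allophone [p].

[pʰ], [p], [p], [p]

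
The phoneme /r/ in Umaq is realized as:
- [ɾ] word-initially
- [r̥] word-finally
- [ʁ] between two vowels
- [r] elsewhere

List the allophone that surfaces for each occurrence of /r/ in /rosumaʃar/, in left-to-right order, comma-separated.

Occurrence 1 (position 1): word-initially → [ɾ].
Occurrence 2 (position 9): word-finally → [r̥].

[ɾ], [r̥]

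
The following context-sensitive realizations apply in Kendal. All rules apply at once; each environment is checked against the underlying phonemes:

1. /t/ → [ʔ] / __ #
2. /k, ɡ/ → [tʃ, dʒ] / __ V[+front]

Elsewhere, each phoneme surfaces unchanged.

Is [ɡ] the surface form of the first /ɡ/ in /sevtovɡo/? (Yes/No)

/ɡ/ (between /v/ and /o/) fails the environment for rule 2, so it stays [ɡ].
The actual realization is [ɡ], which matches [ɡ].

Yes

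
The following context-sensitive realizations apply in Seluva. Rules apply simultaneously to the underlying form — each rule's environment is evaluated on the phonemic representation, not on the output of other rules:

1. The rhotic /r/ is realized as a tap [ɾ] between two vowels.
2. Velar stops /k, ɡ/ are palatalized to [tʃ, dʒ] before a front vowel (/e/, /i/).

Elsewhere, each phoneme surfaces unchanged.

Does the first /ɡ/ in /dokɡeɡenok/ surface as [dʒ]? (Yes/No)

Yes

/ɡ/ — between /k/ and /e/, before a front vowel — surfaces as [dʒ] (rule 2).
The actual realization is [dʒ], which matches [dʒ].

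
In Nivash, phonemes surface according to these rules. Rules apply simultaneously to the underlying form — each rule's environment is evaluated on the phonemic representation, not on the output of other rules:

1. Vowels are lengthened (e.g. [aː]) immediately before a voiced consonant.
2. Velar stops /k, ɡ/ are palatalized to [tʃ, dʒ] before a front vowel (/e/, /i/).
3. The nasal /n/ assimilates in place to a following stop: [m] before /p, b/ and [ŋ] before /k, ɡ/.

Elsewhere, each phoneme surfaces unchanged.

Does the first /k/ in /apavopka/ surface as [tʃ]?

/k/ (between /p/ and /a/): rule 2 targets it, but not before a front vowel → unchanged [k].
The actual realization is [k], not [tʃ].

No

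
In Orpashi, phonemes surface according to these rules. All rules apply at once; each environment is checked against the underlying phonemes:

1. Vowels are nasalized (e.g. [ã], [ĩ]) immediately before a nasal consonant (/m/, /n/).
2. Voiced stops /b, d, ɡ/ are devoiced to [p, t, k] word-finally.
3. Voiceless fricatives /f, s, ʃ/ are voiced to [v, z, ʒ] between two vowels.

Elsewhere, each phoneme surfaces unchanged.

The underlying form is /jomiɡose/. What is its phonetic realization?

[jõmiɡoze]

/o/ meets the environment for rule 1 (before a nasal consonant) → [õ].
/i/ (between /m/ and /ɡ/): rule 1 targets it, but not before a nasal consonant → unchanged [i].
/ɡ/ (between /i/ and /o/) is in the target of rule 2 but the environment (word-finally) is not met → [ɡ].
/o/ (between /ɡ/ and /s/): rule 1 targets it, but not before a nasal consonant → unchanged [o].
/s/ meets the environment for rule 3 (between two vowels) → [z].
/e/ (word-final) is in the target of rule 1 but the environment (before a nasal consonant) is not met → [e].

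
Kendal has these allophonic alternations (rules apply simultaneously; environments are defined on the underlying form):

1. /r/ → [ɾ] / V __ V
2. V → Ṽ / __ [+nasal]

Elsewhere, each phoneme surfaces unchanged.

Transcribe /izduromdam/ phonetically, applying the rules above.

[izduɾõmdãm]

/i/ (word-initial) fails the environment for rule 2, so it stays [i].
/z/ — not in any rule's target class → [z].
/d/ (between /z/ and /u/) is unaffected → [d].
/u/ (between /d/ and /r/) fails the environment for rule 2, so it stays [u].
Rule 1 applies to /r/ (between /u/ and /o/: between two vowels) → [ɾ].
/o/ (between /r/ and /m/) occurs before a nasal consonant → [õ] by rule 2.
/m/ (between /o/ and /d/): no rule targets it → [m].
/d/ — not in any rule's target class → [d].
Rule 2 applies to /a/ (between /d/ and /m/: before a nasal consonant) → [ã].
/m/ — not in any rule's target class → [m].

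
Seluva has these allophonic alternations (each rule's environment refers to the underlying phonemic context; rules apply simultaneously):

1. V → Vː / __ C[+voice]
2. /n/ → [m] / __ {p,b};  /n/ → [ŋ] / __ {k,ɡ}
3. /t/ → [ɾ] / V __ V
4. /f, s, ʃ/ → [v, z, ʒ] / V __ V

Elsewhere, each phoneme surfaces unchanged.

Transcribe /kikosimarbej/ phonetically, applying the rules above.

/k/ stays [k].
/i/ — between /k/ and /k/; rule 1 does not apply here → [i].
/k/ (between /i/ and /o/) is unaffected → [k].
/o/ (between /k/ and /s/): rule 1 targets it, but not before a voiced consonant → unchanged [o].
/s/ meets the environment for rule 4 (between two vowels) → [z].
/i/ (between /s/ and /m/) occurs before a voiced consonant → [iː] by rule 1.
/m/ stays [m].
/a/ meets the environment for rule 1 (before a voiced consonant) → [aː].
/r/ (between /a/ and /b/) is unaffected → [r].
/b/ (between /r/ and /e/) is unaffected → [b].
/e/ — between /b/ and /j/, before a voiced consonant — surfaces as [eː] (rule 1).
/j/ stays [j].

[kikoziːmaːrbeːj]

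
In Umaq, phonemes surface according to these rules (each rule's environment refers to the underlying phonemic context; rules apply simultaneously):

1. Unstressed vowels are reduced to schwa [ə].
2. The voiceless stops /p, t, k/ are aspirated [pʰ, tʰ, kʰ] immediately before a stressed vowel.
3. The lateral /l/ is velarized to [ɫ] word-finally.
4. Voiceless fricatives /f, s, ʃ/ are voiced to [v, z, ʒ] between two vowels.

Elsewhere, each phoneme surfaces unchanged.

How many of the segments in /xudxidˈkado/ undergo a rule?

4

Segments that undergo a rule: /u/ → [ə] (rule 1); /i/ → [ə] (rule 1); /k/ → [kʰ] (rule 2); /o/ → [ə] (rule 1).
All other segments surface unchanged.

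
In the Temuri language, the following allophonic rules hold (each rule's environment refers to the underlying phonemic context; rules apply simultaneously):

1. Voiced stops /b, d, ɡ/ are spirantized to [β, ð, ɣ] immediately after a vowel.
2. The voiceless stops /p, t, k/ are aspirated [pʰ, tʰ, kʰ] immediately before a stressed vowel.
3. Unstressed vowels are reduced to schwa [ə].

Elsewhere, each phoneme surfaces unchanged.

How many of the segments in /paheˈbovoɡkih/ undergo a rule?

Segments that undergo a rule: /a/ → [ə] (rule 3); /e/ → [ə] (rule 3); /b/ → [β] (rule 1); /o/ → [ə] (rule 3); /ɡ/ → [ɣ] (rule 1); /i/ → [ə] (rule 3).
All other segments surface unchanged.

6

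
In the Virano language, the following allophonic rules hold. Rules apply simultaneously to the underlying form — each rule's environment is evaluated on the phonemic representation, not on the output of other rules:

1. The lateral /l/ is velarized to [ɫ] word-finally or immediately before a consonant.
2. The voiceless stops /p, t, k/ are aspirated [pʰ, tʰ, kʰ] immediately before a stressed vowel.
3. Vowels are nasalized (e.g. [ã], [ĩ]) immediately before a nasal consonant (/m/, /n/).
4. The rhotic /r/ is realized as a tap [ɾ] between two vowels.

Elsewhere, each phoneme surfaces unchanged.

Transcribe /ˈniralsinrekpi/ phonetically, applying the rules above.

[ˈniɾaɫsĩnrekpi]

/n/ (word-initial) is unaffected → [n].
/i/ — between /n/ and /r/; rule 3 does not apply here → [i].
/r/ (between /i/ and /a/) occurs between two vowels → [ɾ] by rule 4.
/a/ (between /r/ and /l/): rule 3 targets it, but not before a nasal consonant → unchanged [a].
/l/ — between /a/ and /s/, word-finally or immediately before a consonant — surfaces as [ɫ] (rule 1).
/s/ stays [s].
/i/ meets the environment for rule 3 (before a nasal consonant) → [ĩ].
/n/ (between /i/ and /r/) is unaffected → [n].
/r/ (between /n/ and /e/) fails the environment for rule 4, so it stays [r].
/e/ (between /r/ and /k/) fails the environment for rule 3, so it stays [e].
/k/ (between /e/ and /p/): rule 2 targets it, but not immediately before a stressed vowel → unchanged [k].
/p/ (between /k/ and /i/): rule 2 targets it, but not immediately before a stressed vowel → unchanged [p].
/i/ (word-final) fails the environment for rule 3, so it stays [i].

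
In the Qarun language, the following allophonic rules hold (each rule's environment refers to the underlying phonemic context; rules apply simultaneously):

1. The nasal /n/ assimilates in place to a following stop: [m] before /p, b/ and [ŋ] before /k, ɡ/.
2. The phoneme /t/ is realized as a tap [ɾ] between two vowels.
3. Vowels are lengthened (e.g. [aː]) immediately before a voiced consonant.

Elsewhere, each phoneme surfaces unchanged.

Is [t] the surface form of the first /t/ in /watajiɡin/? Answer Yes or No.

/t/ meets the environment for rule 2 (between two vowels) → [ɾ].
The actual realization is [ɾ], not [t].

No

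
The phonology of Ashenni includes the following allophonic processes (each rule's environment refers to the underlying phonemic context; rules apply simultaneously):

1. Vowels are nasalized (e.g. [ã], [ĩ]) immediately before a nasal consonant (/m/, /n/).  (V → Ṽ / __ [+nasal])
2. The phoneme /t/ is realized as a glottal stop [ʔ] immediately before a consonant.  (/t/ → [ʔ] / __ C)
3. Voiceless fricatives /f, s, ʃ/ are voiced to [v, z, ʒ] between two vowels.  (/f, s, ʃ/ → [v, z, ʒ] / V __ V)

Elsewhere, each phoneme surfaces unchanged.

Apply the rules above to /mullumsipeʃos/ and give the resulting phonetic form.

[mullũmsipeʒos]

/u/ (between /m/ and /l/) is in the target of rule 1 but the environment (before a nasal consonant) is not met → [u].
/u/ meets the environment for rule 1 (before a nasal consonant) → [ũ].
/s/ (between /m/ and /i/): rule 3 targets it, but not between two vowels → unchanged [s].
/i/ (between /s/ and /p/): rule 1 targets it, but not before a nasal consonant → unchanged [i].
/e/ (between /p/ and /ʃ/): rule 1 targets it, but not before a nasal consonant → unchanged [e].
Rule 3 applies to /ʃ/ (between /e/ and /o/: between two vowels) → [ʒ].
/o/ (between /ʃ/ and /s/): rule 1 targets it, but not before a nasal consonant → unchanged [o].
/s/ (word-final): rule 3 targets it, but not between two vowels → unchanged [s].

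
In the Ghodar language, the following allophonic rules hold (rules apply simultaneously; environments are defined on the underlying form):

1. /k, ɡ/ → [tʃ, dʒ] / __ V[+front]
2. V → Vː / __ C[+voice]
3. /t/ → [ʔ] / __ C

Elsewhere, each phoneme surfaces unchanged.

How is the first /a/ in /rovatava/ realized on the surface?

/a/ (between /v/ and /t/): rule 2 targets it, but not before a voiced consonant → unchanged [a].

[a]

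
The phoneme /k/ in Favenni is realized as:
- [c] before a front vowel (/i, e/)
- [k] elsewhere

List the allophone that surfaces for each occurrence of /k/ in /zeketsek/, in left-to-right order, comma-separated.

Occurrence 1 (position 3): before a front vowel → [c].
Occurrence 2 (position 8): no conditioning environment matches → elsewhere allophone [k].

[c], [k]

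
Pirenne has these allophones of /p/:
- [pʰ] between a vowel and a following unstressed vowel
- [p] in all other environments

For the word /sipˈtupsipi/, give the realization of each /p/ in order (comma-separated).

Occurrence 1 (position 3): no conditioning environment matches → elsewhere allophone [p].
Occurrence 2 (position 6): no conditioning environment matches → elsewhere allophone [p].
Occurrence 3 (position 9): between a vowel and a following unstressed vowel → [pʰ].

[p], [p], [pʰ]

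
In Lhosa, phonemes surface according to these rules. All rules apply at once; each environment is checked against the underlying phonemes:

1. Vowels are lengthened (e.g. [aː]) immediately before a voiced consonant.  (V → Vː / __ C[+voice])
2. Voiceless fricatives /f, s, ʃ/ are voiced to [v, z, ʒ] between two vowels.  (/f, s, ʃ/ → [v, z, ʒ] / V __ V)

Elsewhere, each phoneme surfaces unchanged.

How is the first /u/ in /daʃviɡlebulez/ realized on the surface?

[uː]

/u/ (between /b/ and /l/): before a voiced consonant, so rule 1 applies → [uː].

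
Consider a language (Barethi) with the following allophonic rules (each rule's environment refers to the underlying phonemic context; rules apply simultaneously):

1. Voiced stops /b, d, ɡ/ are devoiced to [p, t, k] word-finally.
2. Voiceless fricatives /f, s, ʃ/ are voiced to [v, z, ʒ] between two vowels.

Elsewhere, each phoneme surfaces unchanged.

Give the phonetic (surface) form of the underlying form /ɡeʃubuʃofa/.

/ɡ/ (word-initial) fails the environment for rule 1, so it stays [ɡ].
/ʃ/ meets the environment for rule 2 (between two vowels) → [ʒ].
/b/ (between /u/ and /u/) is in the target of rule 1 but the environment (word-finally) is not met → [b].
Rule 2 applies to /ʃ/ (between /u/ and /o/: between two vowels) → [ʒ].
/f/ — between /o/ and /a/, between two vowels — surfaces as [v] (rule 2).

[ɡeʒubuʒova]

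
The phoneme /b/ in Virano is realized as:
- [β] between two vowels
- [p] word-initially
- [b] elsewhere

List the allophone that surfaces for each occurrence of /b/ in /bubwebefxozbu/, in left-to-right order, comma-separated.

[p], [b], [β], [b]

Occurrence 1 (position 1): word-initially → [p].
Occurrence 2 (position 3): no conditioning environment matches → elsewhere allophone [b].
Occurrence 3 (position 6): between two vowels → [β].
Occurrence 4 (position 12): no conditioning environment matches → elsewhere allophone [b].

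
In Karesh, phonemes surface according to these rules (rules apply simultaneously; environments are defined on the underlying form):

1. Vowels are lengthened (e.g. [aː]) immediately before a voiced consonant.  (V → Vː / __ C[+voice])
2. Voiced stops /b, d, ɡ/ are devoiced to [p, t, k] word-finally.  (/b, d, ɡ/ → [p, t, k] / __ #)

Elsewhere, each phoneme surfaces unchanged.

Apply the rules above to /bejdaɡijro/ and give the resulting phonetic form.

/b/ (word-initial) fails the environment for rule 2, so it stays [b].
/e/ (between /b/ and /j/) occurs before a voiced consonant → [eː] by rule 1.
/j/ — not in any rule's target class → [j].
/d/ — between /j/ and /a/; rule 2 does not apply here → [d].
Rule 1 applies to /a/ (between /d/ and /ɡ/: before a voiced consonant) → [aː].
/ɡ/ (between /a/ and /i/) fails the environment for rule 2, so it stays [ɡ].
/i/ (between /ɡ/ and /j/): before a voiced consonant, so rule 1 applies → [iː].
/j/ — not in any rule's target class → [j].
/r/ stays [r].
/o/ (word-final): rule 1 targets it, but not before a voiced consonant → unchanged [o].

[beːjdaːɡiːjro]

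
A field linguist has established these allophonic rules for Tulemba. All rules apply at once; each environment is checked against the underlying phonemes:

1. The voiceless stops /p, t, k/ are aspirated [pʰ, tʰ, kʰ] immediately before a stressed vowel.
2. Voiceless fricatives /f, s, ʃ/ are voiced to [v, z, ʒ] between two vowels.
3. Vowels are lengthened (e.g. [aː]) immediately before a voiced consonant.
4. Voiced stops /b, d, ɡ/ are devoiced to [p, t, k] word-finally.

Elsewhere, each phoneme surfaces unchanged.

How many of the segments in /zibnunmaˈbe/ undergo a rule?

Segments that undergo a rule: /i/ → [iː] (rule 3); /u/ → [uː] (rule 3); /a/ → [aː] (rule 3).
All other segments surface unchanged.

3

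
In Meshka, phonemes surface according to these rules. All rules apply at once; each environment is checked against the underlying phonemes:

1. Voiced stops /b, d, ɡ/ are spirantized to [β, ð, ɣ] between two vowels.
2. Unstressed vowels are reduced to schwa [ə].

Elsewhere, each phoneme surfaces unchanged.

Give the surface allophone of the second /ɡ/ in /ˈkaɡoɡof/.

[ɣ]

/ɡ/ (between /o/ and /o/): between two vowels, so rule 1 applies → [ɣ].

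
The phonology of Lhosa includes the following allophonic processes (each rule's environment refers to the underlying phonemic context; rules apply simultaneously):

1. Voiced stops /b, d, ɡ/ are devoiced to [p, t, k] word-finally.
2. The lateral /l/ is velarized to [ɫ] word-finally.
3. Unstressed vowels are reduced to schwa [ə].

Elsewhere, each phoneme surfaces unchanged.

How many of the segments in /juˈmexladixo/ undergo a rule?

4

Segments that undergo a rule: /u/ → [ə] (rule 3); /a/ → [ə] (rule 3); /i/ → [ə] (rule 3); /o/ → [ə] (rule 3).
All other segments surface unchanged.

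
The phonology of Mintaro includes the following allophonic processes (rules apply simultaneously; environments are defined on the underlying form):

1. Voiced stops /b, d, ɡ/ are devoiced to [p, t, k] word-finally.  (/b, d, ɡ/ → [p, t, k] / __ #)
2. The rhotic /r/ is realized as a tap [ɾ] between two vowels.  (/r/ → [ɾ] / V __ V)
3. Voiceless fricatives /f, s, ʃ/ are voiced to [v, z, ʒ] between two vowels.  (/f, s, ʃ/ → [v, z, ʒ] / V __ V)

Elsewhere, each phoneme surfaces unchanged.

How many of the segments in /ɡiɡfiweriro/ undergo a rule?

Segments that undergo a rule: /r/ → [ɾ] (rule 2); /r/ → [ɾ] (rule 2).
All other segments surface unchanged.

2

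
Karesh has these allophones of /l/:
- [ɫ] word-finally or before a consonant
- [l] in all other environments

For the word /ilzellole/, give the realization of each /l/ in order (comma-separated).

[ɫ], [ɫ], [l], [l]

Occurrence 1 (position 2): word-finally or before a consonant → [ɫ].
Occurrence 2 (position 5): word-finally or before a consonant → [ɫ].
Occurrence 3 (position 6): no conditioning environment matches → elsewhere allophone [l].
Occurrence 4 (position 8): no conditioning environment matches → elsewhere allophone [l].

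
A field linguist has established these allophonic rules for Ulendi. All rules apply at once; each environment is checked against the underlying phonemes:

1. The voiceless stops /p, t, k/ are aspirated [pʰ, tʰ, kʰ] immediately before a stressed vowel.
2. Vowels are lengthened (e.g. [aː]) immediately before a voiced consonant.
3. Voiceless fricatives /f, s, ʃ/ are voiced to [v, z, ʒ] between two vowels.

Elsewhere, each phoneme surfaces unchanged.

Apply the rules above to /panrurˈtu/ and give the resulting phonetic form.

[paːnruːrˈtʰu]

/p/ (word-initial) fails the environment for rule 1, so it stays [p].
/a/ (between /p/ and /n/): before a voiced consonant, so rule 2 applies → [aː].
/n/ stays [n].
/r/ (between /n/ and /u/): no rule targets it → [r].
Rule 2 applies to /u/ (between /r/ and /r/: before a voiced consonant) → [uː].
/r/ (between /u/ and /t/): no rule targets it → [r].
/t/ (between /r/ and /u/) occurs immediately before a stressed vowel → [tʰ] by rule 1.
/u/ (word-final) is in the target of rule 2 but the environment (before a voiced consonant) is not met → [u].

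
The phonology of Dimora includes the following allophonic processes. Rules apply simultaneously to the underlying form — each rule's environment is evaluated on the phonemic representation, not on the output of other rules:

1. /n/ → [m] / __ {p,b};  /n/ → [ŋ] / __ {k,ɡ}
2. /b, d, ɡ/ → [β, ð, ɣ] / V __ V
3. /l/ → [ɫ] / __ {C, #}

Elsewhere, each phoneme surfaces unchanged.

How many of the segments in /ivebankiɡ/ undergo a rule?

2

Segments that undergo a rule: /b/ → [β] (rule 2); /n/ → [ŋ] (rule 1).
All other segments surface unchanged.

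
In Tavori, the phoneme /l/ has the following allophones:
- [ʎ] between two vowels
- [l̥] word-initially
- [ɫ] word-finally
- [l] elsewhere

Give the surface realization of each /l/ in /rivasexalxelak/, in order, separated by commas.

[l], [ʎ]

Occurrence 1 (position 9): no conditioning environment matches → elsewhere allophone [l].
Occurrence 2 (position 12): between two vowels → [ʎ].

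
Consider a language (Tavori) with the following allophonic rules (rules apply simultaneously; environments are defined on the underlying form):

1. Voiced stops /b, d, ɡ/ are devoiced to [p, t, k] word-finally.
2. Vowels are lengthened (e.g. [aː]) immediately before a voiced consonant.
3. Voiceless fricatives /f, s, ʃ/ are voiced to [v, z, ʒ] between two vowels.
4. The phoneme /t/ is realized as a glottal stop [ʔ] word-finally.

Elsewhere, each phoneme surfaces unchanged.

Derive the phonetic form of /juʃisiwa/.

/j/ stays [j].
/u/ — between /j/ and /ʃ/; rule 2 does not apply here → [u].
/ʃ/ (between /u/ and /i/) occurs between two vowels → [ʒ] by rule 3.
/i/ — between /ʃ/ and /s/; rule 2 does not apply here → [i].
/s/ (between /i/ and /i/) occurs between two vowels → [z] by rule 3.
/i/ (between /s/ and /w/) occurs before a voiced consonant → [iː] by rule 2.
/w/ stays [w].
/a/ (word-final) is in the target of rule 2 but the environment (before a voiced consonant) is not met → [a].

[juʒiziːwa]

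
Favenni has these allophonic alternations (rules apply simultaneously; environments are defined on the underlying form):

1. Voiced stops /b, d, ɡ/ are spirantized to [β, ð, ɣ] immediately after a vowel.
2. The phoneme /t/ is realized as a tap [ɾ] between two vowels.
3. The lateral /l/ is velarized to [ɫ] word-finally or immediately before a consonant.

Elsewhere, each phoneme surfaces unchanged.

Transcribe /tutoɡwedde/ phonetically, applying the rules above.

[tuɾoɣweðde]

/t/ (word-initial) is in the target of rule 2 but the environment (between two vowels) is not met → [t].
/u/ — not in any rule's target class → [u].
/t/ (between /u/ and /o/): between two vowels, so rule 2 applies → [ɾ].
/o/ stays [o].
/ɡ/ (between /o/ and /w/) occurs immediately after a vowel → [ɣ] by rule 1.
/w/ — not in any rule's target class → [w].
/e/ (between /w/ and /d/) is unaffected → [e].
/d/ (between /e/ and /d/) occurs immediately after a vowel → [ð] by rule 1.
/d/ (between /d/ and /e/) fails the environment for rule 1, so it stays [d].
/e/ stays [e].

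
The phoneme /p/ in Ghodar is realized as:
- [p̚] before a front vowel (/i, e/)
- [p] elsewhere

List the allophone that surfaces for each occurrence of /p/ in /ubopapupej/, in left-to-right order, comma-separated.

[p], [p], [p̚]

Occurrence 1 (position 4): no conditioning environment matches → elsewhere allophone [p].
Occurrence 2 (position 6): no conditioning environment matches → elsewhere allophone [p].
Occurrence 3 (position 8): before a front vowel (/i, e/) → [p̚].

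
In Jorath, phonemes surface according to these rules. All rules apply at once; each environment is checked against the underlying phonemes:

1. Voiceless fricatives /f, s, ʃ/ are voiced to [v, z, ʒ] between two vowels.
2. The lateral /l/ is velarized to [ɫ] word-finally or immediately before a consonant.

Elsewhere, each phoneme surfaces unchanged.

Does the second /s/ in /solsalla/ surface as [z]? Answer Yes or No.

No

/s/ — between /l/ and /a/; rule 1 does not apply here → [s].
The actual realization is [s], not [z].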